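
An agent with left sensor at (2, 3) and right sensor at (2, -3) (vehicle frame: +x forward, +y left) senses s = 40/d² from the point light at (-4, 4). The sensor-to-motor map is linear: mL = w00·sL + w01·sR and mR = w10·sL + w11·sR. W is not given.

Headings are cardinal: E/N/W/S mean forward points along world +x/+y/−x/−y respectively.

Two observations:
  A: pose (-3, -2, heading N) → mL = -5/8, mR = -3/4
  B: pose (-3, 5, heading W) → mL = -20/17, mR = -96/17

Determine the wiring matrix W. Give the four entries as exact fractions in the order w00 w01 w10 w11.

0 -1/2 -1 1

obs A: pose=(-3,-2,N) → sL=2, sR=5/4, mL=-5/8, mR=-3/4
obs B: pose=(-3,5,W) → sL=8, sR=40/17, mL=-20/17, mR=-96/17
sensor matrix S = [[2, 5/4], [8, 40/17]]; det S = -90/17
solve [mL_A; mL_B] = S·[w00; w01] and [mR_A; mR_B] = S·[w10; w11]:
  w00 = 0, w01 = -1/2, w10 = -1, w11 = 1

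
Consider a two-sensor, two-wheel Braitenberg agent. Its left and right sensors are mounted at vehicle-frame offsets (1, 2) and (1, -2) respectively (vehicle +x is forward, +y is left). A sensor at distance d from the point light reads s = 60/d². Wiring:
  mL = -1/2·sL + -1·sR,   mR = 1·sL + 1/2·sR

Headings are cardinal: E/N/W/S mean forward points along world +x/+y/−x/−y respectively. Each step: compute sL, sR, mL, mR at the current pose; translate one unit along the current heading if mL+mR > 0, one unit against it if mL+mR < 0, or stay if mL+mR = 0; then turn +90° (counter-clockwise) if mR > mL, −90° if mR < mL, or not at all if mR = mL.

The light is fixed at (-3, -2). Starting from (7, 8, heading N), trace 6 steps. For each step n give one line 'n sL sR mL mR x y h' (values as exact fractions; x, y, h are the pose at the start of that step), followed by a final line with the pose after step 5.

n=0: pose=(7,8,N); sL=12/37, sR=12/53; mL=-762/1961, mR=858/1961; mL+mR=96/1961 → advance +1; mR−mL=1620/1961 → turn +1·90°
n=1: pose=(7,9,W); sL=10/27, sR=6/25; mL=-287/675, mR=331/675; mL+mR=44/675 → advance +1; mR−mL=206/225 → turn +1·90°
n=2: pose=(6,9,S); sL=60/221, sR=60/149; mL=-17730/32929, mR=15570/32929; mL+mR=-2160/32929 → advance -1; mR−mL=33300/32929 → turn +1·90°
n=3: pose=(6,10,E); sL=15/74, sR=3/10; mL=-297/740, mR=261/740; mL+mR=-9/185 → advance -1; mR−mL=279/370 → turn +1·90°
n=4: pose=(5,10,N); sL=12/41, sR=60/269; mL=-4074/11029, mR=4458/11029; mL+mR=384/11029 → advance +1; mR−mL=8532/11029 → turn +1·90°
n=5: pose=(5,11,W); sL=6/17, sR=30/137; mL=-921/2329, mR=1077/2329; mL+mR=156/2329 → advance +1; mR−mL=1998/2329 → turn +1·90°

0 12/37 12/53 -762/1961 858/1961 7 8 N
1 10/27 6/25 -287/675 331/675 7 9 W
2 60/221 60/149 -17730/32929 15570/32929 6 9 S
3 15/74 3/10 -297/740 261/740 6 10 E
4 12/41 60/269 -4074/11029 4458/11029 5 10 N
5 6/17 30/137 -921/2329 1077/2329 5 11 W
final 4 11 S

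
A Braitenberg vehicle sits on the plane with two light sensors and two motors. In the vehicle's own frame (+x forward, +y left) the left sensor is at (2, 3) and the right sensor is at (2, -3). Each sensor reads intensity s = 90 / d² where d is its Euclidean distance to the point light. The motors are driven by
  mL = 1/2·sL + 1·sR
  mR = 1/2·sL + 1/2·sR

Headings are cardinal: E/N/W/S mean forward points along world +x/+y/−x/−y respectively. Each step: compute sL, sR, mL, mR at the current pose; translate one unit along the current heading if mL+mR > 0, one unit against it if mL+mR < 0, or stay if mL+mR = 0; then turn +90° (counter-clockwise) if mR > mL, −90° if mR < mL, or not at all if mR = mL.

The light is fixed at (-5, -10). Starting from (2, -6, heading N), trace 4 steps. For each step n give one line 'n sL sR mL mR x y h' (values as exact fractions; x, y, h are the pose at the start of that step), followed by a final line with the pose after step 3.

n=0: pose=(2,-6,N); sL=45/26, sR=45/68; mL=675/442, mR=2115/1768; mL+mR=4815/1768 → advance +1; mR−mL=-45/136 → turn -1·90°
n=1: pose=(2,-5,E); sL=18/29, sR=18/17; mL=675/493, mR=414/493; mL+mR=1089/493 → advance +1; mR−mL=-9/17 → turn -1·90°
n=2: pose=(3,-5,S); sL=9/13, sR=45/17; mL=1323/442, mR=369/221; mL+mR=2061/442 → advance +1; mR−mL=-45/34 → turn -1·90°
n=3: pose=(3,-6,W); sL=90/37, sR=18/17; mL=1431/629, mR=1098/629; mL+mR=2529/629 → advance +1; mR−mL=-9/17 → turn -1·90°

0 45/26 45/68 675/442 2115/1768 2 -6 N
1 18/29 18/17 675/493 414/493 2 -5 E
2 9/13 45/17 1323/442 369/221 3 -5 S
3 90/37 18/17 1431/629 1098/629 3 -6 W
final 2 -6 N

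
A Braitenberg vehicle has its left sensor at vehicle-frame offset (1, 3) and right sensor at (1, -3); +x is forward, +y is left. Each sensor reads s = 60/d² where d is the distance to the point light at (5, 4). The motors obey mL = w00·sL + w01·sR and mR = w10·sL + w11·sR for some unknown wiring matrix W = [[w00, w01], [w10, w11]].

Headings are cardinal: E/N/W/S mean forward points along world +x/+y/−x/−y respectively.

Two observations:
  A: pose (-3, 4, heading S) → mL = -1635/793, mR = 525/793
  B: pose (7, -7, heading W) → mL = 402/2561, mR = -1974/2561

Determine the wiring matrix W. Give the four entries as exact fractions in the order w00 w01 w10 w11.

obs A: pose=(-3,4,S) → sL=30/13, sR=30/61, mL=-1635/793, mR=525/793
obs B: pose=(7,-7,W) → sL=60/197, sR=12/13, mL=402/2561, mR=-1974/2561
sensor matrix S = [[30/13, 30/61], [60/197, 12/13]]; det S = 4021920/2030873
solve [mL_A; mL_B] = S·[w00; w01] and [mR_A; mR_B] = S·[w10; w11]:
  w00 = -1, w01 = 1/2, w10 = 1/2, w11 = -1

-1 1/2 1/2 -1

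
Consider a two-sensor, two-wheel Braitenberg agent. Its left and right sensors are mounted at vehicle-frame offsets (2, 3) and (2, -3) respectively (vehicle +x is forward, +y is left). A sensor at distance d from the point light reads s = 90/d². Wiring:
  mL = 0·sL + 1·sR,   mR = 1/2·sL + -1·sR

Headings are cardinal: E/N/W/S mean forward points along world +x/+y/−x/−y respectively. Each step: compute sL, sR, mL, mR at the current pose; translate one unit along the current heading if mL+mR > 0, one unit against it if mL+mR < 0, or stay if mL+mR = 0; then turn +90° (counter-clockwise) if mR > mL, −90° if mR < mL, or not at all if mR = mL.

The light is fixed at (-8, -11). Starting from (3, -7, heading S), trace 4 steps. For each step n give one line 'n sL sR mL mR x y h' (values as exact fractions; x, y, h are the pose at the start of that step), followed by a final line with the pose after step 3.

0 9/20 45/34 45/34 -747/680 3 -7 S
1 10/9 10/13 10/13 -25/117 3 -8 W
2 45/37 45/97 45/97 1035/7178 2 -8 N
3 90/193 18/29 18/29 -2169/5597 2 -7 E
final 3 -7 S

n=0: pose=(3,-7,S); sL=9/20, sR=45/34; mL=45/34, mR=-747/680; mL+mR=9/40 → advance +1; mR−mL=-1647/680 → turn -1·90°
n=1: pose=(3,-8,W); sL=10/9, sR=10/13; mL=10/13, mR=-25/117; mL+mR=5/9 → advance +1; mR−mL=-115/117 → turn -1·90°
n=2: pose=(2,-8,N); sL=45/37, sR=45/97; mL=45/97, mR=1035/7178; mL+mR=45/74 → advance +1; mR−mL=-2295/7178 → turn -1·90°
n=3: pose=(2,-7,E); sL=90/193, sR=18/29; mL=18/29, mR=-2169/5597; mL+mR=45/193 → advance +1; mR−mL=-5643/5597 → turn -1·90°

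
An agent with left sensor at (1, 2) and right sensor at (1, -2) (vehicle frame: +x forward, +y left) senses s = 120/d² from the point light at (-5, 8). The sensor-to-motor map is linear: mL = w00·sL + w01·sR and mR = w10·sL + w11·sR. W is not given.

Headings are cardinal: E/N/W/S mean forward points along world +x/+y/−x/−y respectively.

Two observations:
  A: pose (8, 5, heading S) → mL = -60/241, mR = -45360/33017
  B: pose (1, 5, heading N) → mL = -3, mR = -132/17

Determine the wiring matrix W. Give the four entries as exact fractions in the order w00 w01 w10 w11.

-1/2 0 -1 -1

obs A: pose=(8,5,S) → sL=120/241, sR=120/137, mL=-60/241, mR=-45360/33017
obs B: pose=(1,5,N) → sL=6, sR=30/17, mL=-3, mR=-132/17
sensor matrix S = [[120/241, 120/137], [6, 30/17]]; det S = -2456640/561289
solve [mL_A; mL_B] = S·[w00; w01] and [mR_A; mR_B] = S·[w10; w11]:
  w00 = -1/2, w01 = 0, w10 = -1, w11 = -1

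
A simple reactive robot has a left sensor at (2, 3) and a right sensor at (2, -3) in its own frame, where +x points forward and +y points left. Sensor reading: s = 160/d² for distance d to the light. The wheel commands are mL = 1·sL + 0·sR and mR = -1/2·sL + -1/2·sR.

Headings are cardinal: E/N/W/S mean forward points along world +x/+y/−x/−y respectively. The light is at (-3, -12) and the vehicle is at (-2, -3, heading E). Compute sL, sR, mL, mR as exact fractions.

left sensor world pos  = (0, 0); dL² = 153
right sensor world pos = (0, -6); dR² = 45
sL = 160/153 = 160/153
sR = 160/45 = 32/9
mL = 1·sL + 0·sR = 160/153
mR = -1/2·sL + -1/2·sR = -352/153

160/153 32/9 160/153 -352/153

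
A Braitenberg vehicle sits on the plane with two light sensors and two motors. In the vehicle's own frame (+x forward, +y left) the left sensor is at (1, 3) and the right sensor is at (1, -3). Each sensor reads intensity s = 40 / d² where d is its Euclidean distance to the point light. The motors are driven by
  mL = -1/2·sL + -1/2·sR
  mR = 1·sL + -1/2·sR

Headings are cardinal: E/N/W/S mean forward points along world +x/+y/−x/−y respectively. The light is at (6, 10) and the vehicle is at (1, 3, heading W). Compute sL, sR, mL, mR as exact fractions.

left sensor world pos  = (0, 0); dL² = 136
right sensor world pos = (0, 6); dR² = 52
sL = 40/136 = 5/17
sR = 40/52 = 10/13
mL = -1/2·sL + -1/2·sR = -235/442
mR = 1·sL + -1/2·sR = -20/221

5/17 10/13 -235/442 -20/221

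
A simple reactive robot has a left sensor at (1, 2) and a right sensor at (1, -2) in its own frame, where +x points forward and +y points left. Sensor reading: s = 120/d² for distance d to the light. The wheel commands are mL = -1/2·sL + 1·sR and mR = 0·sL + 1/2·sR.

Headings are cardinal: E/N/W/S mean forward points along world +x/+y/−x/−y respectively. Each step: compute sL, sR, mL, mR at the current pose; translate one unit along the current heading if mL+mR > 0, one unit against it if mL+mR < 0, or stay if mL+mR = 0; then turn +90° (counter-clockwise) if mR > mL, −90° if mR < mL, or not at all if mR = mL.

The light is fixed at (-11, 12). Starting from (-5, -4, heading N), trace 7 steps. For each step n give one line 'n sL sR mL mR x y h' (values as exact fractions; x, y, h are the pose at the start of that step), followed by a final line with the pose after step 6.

0 120/241 120/289 11580/69649 60/289 -5 -4 N
1 60/157 60/97 6510/15229 30/97 -5 -3 W
2 24/41 24/49 396/2009 12/49 -6 -3 N
3 15/34 3/4 9/17 3/8 -6 -2 W
4 120/173 24/41 1692/7093 12/41 -7 -2 N
5 20/39 12/13 2/3 6/13 -7 -1 W
6 24/29 120/169 1452/4901 60/169 -8 -1 N
final -8 0 W

n=0: pose=(-5,-4,N); sL=120/241, sR=120/289; mL=11580/69649, mR=60/289; mL+mR=26040/69649 → advance +1; mR−mL=2880/69649 → turn +1·90°
n=1: pose=(-5,-3,W); sL=60/157, sR=60/97; mL=6510/15229, mR=30/97; mL+mR=11220/15229 → advance +1; mR−mL=-1800/15229 → turn -1·90°
n=2: pose=(-6,-3,N); sL=24/41, sR=24/49; mL=396/2009, mR=12/49; mL+mR=888/2009 → advance +1; mR−mL=96/2009 → turn +1·90°
n=3: pose=(-6,-2,W); sL=15/34, sR=3/4; mL=9/17, mR=3/8; mL+mR=123/136 → advance +1; mR−mL=-21/136 → turn -1·90°
n=4: pose=(-7,-2,N); sL=120/173, sR=24/41; mL=1692/7093, mR=12/41; mL+mR=3768/7093 → advance +1; mR−mL=384/7093 → turn +1·90°
n=5: pose=(-7,-1,W); sL=20/39, sR=12/13; mL=2/3, mR=6/13; mL+mR=44/39 → advance +1; mR−mL=-8/39 → turn -1·90°
n=6: pose=(-8,-1,N); sL=24/29, sR=120/169; mL=1452/4901, mR=60/169; mL+mR=3192/4901 → advance +1; mR−mL=288/4901 → turn +1·90°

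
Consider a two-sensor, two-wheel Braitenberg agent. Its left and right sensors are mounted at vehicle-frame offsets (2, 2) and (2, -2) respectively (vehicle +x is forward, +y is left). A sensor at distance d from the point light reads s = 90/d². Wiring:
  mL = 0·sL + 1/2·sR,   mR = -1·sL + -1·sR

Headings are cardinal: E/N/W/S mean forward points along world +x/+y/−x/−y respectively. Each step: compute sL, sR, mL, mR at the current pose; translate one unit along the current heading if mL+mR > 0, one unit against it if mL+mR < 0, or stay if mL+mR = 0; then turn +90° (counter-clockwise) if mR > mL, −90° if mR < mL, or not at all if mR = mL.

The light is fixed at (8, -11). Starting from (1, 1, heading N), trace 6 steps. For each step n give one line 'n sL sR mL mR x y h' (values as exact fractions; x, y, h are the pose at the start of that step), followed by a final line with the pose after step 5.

n=0: pose=(1,1,N); sL=90/277, sR=90/221; mL=45/221, mR=-44820/61217; mL+mR=-32355/61217 → advance -1; mR−mL=-57285/61217 → turn -1·90°
n=1: pose=(1,0,E); sL=45/97, sR=45/53; mL=45/106, mR=-6750/5141; mL+mR=-9135/10282 → advance -1; mR−mL=-17865/10282 → turn -1·90°
n=2: pose=(0,0,S); sL=10/13, sR=90/181; mL=45/181, mR=-2980/2353; mL+mR=-2395/2353 → advance -1; mR−mL=-3565/2353 → turn -1·90°
n=3: pose=(0,1,W); sL=9/20, sR=45/148; mL=45/296, mR=-279/370; mL+mR=-891/1480 → advance -1; mR−mL=-1341/1480 → turn -1·90°
n=4: pose=(1,1,N); sL=90/277, sR=90/221; mL=45/221, mR=-44820/61217; mL+mR=-32355/61217 → advance -1; mR−mL=-57285/61217 → turn -1·90°
n=5: pose=(1,0,E); sL=45/97, sR=45/53; mL=45/106, mR=-6750/5141; mL+mR=-9135/10282 → advance -1; mR−mL=-17865/10282 → turn -1·90°

0 90/277 90/221 45/221 -44820/61217 1 1 N
1 45/97 45/53 45/106 -6750/5141 1 0 E
2 10/13 90/181 45/181 -2980/2353 0 0 S
3 9/20 45/148 45/296 -279/370 0 1 W
4 90/277 90/221 45/221 -44820/61217 1 1 N
5 45/97 45/53 45/106 -6750/5141 1 0 E
final 0 0 S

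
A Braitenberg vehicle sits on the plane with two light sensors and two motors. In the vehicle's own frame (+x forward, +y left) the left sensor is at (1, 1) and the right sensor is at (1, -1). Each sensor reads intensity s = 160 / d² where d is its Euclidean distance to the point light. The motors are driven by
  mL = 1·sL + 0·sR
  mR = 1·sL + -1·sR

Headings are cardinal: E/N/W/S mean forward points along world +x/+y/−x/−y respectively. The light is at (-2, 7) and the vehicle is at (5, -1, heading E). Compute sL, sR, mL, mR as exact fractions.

left sensor world pos  = (6, 0); dL² = 113
right sensor world pos = (6, -2); dR² = 145
sL = 160/113 = 160/113
sR = 160/145 = 32/29
mL = 1·sL + 0·sR = 160/113
mR = 1·sL + -1·sR = 1024/3277

160/113 32/29 160/113 1024/3277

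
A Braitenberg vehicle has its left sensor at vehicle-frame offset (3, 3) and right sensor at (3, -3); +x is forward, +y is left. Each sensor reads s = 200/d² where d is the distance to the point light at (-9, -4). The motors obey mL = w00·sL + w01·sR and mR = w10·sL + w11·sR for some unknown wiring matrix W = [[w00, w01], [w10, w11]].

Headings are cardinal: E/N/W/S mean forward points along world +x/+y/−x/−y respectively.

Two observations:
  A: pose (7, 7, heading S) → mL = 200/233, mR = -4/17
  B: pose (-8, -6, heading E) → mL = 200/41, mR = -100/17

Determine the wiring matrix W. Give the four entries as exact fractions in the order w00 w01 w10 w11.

0 1 -1/2 0

obs A: pose=(7,7,S) → sL=8/17, sR=200/233, mL=200/233, mR=-4/17
obs B: pose=(-8,-6,E) → sL=200/17, sR=200/41, mL=200/41, mR=-100/17
sensor matrix S = [[8/17, 200/233], [200/17, 200/41]]; det S = -1267200/162401
solve [mL_A; mL_B] = S·[w00; w01] and [mR_A; mR_B] = S·[w10; w11]:
  w00 = 0, w01 = 1, w10 = -1/2, w11 = 0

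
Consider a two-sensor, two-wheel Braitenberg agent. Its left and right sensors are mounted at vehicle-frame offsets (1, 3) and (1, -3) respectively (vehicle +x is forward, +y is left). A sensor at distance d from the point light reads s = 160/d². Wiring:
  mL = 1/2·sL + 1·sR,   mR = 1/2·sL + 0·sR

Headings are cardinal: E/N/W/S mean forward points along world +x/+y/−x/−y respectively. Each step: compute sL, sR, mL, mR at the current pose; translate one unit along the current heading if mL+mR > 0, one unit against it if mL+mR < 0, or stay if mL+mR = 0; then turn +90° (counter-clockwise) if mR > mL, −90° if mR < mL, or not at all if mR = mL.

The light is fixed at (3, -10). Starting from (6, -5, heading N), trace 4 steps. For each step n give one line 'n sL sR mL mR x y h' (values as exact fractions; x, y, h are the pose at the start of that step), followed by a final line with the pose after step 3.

0 40/9 20/9 40/9 20/9 6 -5 N
1 160/97 32/5 3504/485 80/97 6 -4 E
2 80/37 80/13 3480/481 40/37 7 -4 S
3 160/13 160/73 7920/949 80/13 7 -5 W
final 6 -5 N

n=0: pose=(6,-5,N); sL=40/9, sR=20/9; mL=40/9, mR=20/9; mL+mR=20/3 → advance +1; mR−mL=-20/9 → turn -1·90°
n=1: pose=(6,-4,E); sL=160/97, sR=32/5; mL=3504/485, mR=80/97; mL+mR=3904/485 → advance +1; mR−mL=-32/5 → turn -1·90°
n=2: pose=(7,-4,S); sL=80/37, sR=80/13; mL=3480/481, mR=40/37; mL+mR=4000/481 → advance +1; mR−mL=-80/13 → turn -1·90°
n=3: pose=(7,-5,W); sL=160/13, sR=160/73; mL=7920/949, mR=80/13; mL+mR=13760/949 → advance +1; mR−mL=-160/73 → turn -1·90°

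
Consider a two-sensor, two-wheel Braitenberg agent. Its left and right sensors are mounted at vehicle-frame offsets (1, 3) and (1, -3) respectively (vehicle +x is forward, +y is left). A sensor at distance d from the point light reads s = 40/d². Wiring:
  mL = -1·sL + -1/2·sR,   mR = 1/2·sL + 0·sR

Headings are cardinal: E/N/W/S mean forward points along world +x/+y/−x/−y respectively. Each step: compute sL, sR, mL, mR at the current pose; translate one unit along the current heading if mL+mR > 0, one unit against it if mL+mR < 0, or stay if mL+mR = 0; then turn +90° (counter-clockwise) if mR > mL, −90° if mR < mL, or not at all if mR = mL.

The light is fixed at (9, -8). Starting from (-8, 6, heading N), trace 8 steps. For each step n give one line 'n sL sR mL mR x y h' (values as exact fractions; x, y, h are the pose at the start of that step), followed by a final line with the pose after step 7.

n=0: pose=(-8,6,N); sL=8/125, sR=40/421; mL=-5868/52625, mR=4/125; mL+mR=-4184/52625 → advance -1; mR−mL=7552/52625 → turn +1·90°
n=1: pose=(-8,5,W); sL=5/53, sR=2/29; mL=-198/1537, mR=5/106; mL+mR=-251/3074 → advance -1; mR−mL=541/3074 → turn +1·90°
n=2: pose=(-7,5,S); sL=40/313, sR=8/101; mL=-5292/31613, mR=20/313; mL+mR=-3272/31613 → advance -1; mR−mL=7312/31613 → turn +1·90°
n=3: pose=(-7,6,E); sL=20/257, sR=20/173; mL=-6030/44461, mR=10/257; mL+mR=-4300/44461 → advance -1; mR−mL=7760/44461 → turn +1·90°
n=4: pose=(-8,6,N); sL=8/125, sR=40/421; mL=-5868/52625, mR=4/125; mL+mR=-4184/52625 → advance -1; mR−mL=7552/52625 → turn +1·90°
n=5: pose=(-8,5,W); sL=5/53, sR=2/29; mL=-198/1537, mR=5/106; mL+mR=-251/3074 → advance -1; mR−mL=541/3074 → turn +1·90°
n=6: pose=(-7,5,S); sL=40/313, sR=8/101; mL=-5292/31613, mR=20/313; mL+mR=-3272/31613 → advance -1; mR−mL=7312/31613 → turn +1·90°
n=7: pose=(-7,6,E); sL=20/257, sR=20/173; mL=-6030/44461, mR=10/257; mL+mR=-4300/44461 → advance -1; mR−mL=7760/44461 → turn +1·90°

0 8/125 40/421 -5868/52625 4/125 -8 6 N
1 5/53 2/29 -198/1537 5/106 -8 5 W
2 40/313 8/101 -5292/31613 20/313 -7 5 S
3 20/257 20/173 -6030/44461 10/257 -7 6 E
4 8/125 40/421 -5868/52625 4/125 -8 6 N
5 5/53 2/29 -198/1537 5/106 -8 5 W
6 40/313 8/101 -5292/31613 20/313 -7 5 S
7 20/257 20/173 -6030/44461 10/257 -7 6 E
final -8 6 N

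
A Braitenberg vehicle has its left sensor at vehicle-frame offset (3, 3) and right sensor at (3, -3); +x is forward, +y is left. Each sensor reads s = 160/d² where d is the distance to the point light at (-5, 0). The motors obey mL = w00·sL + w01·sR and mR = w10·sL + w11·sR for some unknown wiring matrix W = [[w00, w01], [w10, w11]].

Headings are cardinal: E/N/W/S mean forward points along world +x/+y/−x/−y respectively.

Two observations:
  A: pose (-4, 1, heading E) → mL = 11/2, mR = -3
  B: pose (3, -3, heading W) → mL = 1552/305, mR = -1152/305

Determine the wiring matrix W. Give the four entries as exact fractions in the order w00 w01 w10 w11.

-1/2 1 1 -1

obs A: pose=(-4,1,E) → sL=5, sR=8, mL=11/2, mR=-3
obs B: pose=(3,-3,W) → sL=160/61, sR=32/5, mL=1552/305, mR=-1152/305
sensor matrix S = [[5, 8], [160/61, 32/5]]; det S = 672/61
solve [mL_A; mL_B] = S·[w00; w01] and [mR_A; mR_B] = S·[w10; w11]:
  w00 = -1/2, w01 = 1, w10 = 1, w11 = -1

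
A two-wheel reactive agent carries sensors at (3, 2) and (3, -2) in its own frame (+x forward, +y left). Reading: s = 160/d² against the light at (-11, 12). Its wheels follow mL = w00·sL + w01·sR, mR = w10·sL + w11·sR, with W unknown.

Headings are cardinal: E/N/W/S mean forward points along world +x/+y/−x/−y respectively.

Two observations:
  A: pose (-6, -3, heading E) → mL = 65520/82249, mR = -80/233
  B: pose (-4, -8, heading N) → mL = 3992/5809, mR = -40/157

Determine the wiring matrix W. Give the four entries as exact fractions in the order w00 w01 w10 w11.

obs A: pose=(-6,-3,E) → sL=160/233, sR=160/353, mL=65520/82249, mR=-80/233
obs B: pose=(-4,-8,N) → sL=80/157, sR=16/37, mL=3992/5809, mR=-40/157
sensor matrix S = [[160/233, 160/353], [80/157, 16/37]]; det S = 31528960/477784441
solve [mL_A; mL_B] = S·[w00; w01] and [mR_A; mR_B] = S·[w10; w11]:
  w00 = 1/2, w01 = 1, w10 = -1/2, w11 = 0

1/2 1 -1/2 0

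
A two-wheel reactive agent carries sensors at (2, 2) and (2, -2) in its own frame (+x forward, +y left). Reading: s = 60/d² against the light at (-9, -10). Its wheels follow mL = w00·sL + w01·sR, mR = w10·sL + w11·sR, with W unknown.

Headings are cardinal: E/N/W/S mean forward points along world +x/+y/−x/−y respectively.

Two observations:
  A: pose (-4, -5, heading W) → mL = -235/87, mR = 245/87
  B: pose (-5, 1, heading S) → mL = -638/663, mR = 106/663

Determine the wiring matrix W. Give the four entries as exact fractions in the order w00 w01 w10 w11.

obs A: pose=(-4,-5,W) → sL=10/3, sR=30/29, mL=-235/87, mR=245/87
obs B: pose=(-5,1,S) → sL=20/39, sR=12/17, mL=-638/663, mR=106/663
sensor matrix S = [[10/3, 30/29], [20/39, 12/17]]; det S = 11680/6409
solve [mL_A; mL_B] = S·[w00; w01] and [mR_A; mR_B] = S·[w10; w11]:
  w00 = -1/2, w01 = -1, w10 = 1, w11 = -1/2

-1/2 -1 1 -1/2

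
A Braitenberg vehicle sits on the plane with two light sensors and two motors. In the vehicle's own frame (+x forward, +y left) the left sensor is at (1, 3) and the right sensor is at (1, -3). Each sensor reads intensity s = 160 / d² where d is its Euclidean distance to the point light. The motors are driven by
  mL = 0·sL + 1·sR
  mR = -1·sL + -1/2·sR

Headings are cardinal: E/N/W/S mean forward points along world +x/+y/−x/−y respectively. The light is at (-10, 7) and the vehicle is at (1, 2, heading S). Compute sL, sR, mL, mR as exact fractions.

left sensor world pos  = (4, 1); dL² = 232
right sensor world pos = (-2, 1); dR² = 100
sL = 160/232 = 20/29
sR = 160/100 = 8/5
mL = 0·sL + 1·sR = 8/5
mR = -1·sL + -1/2·sR = -216/145

20/29 8/5 8/5 -216/145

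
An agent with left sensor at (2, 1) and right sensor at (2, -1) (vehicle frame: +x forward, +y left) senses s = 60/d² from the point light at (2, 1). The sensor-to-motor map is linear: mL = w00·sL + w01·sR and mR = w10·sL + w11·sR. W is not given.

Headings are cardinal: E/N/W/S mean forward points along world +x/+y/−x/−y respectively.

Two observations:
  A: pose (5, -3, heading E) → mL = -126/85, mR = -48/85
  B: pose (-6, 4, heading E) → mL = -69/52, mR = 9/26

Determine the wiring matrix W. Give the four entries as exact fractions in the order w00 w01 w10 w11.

-1/2 -1/2 -1 1

obs A: pose=(5,-3,E) → sL=30/17, sR=6/5, mL=-126/85, mR=-48/85
obs B: pose=(-6,4,E) → sL=15/13, sR=3/2, mL=-69/52, mR=9/26
sensor matrix S = [[30/17, 6/5], [15/13, 3/2]]; det S = 279/221
solve [mL_A; mL_B] = S·[w00; w01] and [mR_A; mR_B] = S·[w10; w11]:
  w00 = -1/2, w01 = -1/2, w10 = -1, w11 = 1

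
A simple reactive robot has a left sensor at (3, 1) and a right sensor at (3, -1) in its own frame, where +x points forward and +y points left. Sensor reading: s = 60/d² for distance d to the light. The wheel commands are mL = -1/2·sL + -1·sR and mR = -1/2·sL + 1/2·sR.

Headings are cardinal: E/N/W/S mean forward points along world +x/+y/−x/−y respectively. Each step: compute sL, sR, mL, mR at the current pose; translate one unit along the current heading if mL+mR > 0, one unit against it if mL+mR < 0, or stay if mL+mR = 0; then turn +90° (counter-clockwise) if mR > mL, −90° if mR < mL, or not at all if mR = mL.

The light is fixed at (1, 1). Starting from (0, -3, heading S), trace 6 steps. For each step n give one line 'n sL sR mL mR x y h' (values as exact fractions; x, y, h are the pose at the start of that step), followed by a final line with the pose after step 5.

0 60/49 60/53 -4530/2597 -120/2597 0 -3 S
1 15/2 3 -27/4 -9/4 0 -2 E
2 20/3 60 -190/3 80/3 -1 -2 N
3 6/5 30/17 -201/85 24/85 -1 -3 W
4 60/49 60/53 -4530/2597 -120/2597 0 -3 S
5 15/2 3 -27/4 -9/4 0 -2 E
final -1 -2 N

n=0: pose=(0,-3,S); sL=60/49, sR=60/53; mL=-4530/2597, mR=-120/2597; mL+mR=-4650/2597 → advance -1; mR−mL=90/53 → turn +1·90°
n=1: pose=(0,-2,E); sL=15/2, sR=3; mL=-27/4, mR=-9/4; mL+mR=-9 → advance -1; mR−mL=9/2 → turn +1·90°
n=2: pose=(-1,-2,N); sL=20/3, sR=60; mL=-190/3, mR=80/3; mL+mR=-110/3 → advance -1; mR−mL=90 → turn +1·90°
n=3: pose=(-1,-3,W); sL=6/5, sR=30/17; mL=-201/85, mR=24/85; mL+mR=-177/85 → advance -1; mR−mL=45/17 → turn +1·90°
n=4: pose=(0,-3,S); sL=60/49, sR=60/53; mL=-4530/2597, mR=-120/2597; mL+mR=-4650/2597 → advance -1; mR−mL=90/53 → turn +1·90°
n=5: pose=(0,-2,E); sL=15/2, sR=3; mL=-27/4, mR=-9/4; mL+mR=-9 → advance -1; mR−mL=9/2 → turn +1·90°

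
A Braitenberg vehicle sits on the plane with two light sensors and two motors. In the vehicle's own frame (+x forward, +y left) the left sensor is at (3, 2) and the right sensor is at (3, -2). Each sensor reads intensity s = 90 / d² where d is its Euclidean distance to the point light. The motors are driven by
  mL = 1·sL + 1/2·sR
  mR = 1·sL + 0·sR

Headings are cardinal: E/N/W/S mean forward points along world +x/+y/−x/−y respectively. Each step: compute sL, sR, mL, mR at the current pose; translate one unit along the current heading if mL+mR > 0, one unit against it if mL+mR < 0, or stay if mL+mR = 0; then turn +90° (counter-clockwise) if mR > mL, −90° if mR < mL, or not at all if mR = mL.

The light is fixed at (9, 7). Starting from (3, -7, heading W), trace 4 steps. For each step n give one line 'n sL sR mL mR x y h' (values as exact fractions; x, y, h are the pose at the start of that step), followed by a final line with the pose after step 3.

n=0: pose=(3,-7,W); sL=90/337, sR=2/5; mL=787/1685, mR=90/337; mL+mR=1237/1685 → advance +1; mR−mL=-1/5 → turn -1·90°
n=1: pose=(2,-7,N); sL=45/101, sR=45/73; mL=11115/14746, mR=45/101; mL+mR=17685/14746 → advance +1; mR−mL=-45/146 → turn -1·90°
n=2: pose=(2,-6,E); sL=90/137, sR=90/241; mL=27855/33017, mR=90/137; mL+mR=49545/33017 → advance +1; mR−mL=-45/241 → turn -1·90°
n=3: pose=(3,-6,S); sL=45/136, sR=9/32; mL=513/1088, mR=45/136; mL+mR=873/1088 → advance +1; mR−mL=-9/64 → turn -1·90°

0 90/337 2/5 787/1685 90/337 3 -7 W
1 45/101 45/73 11115/14746 45/101 2 -7 N
2 90/137 90/241 27855/33017 90/137 2 -6 E
3 45/136 9/32 513/1088 45/136 3 -6 S
final 3 -7 W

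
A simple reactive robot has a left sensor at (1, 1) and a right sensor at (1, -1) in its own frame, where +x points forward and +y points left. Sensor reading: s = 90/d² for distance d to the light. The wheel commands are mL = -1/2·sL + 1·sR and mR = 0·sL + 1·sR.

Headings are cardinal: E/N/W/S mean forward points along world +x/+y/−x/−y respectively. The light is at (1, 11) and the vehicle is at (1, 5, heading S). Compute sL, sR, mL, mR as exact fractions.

left sensor world pos  = (2, 4); dL² = 50
right sensor world pos = (0, 4); dR² = 50
sL = 90/50 = 9/5
sR = 90/50 = 9/5
mL = -1/2·sL + 1·sR = 9/10
mR = 0·sL + 1·sR = 9/5

9/5 9/5 9/10 9/5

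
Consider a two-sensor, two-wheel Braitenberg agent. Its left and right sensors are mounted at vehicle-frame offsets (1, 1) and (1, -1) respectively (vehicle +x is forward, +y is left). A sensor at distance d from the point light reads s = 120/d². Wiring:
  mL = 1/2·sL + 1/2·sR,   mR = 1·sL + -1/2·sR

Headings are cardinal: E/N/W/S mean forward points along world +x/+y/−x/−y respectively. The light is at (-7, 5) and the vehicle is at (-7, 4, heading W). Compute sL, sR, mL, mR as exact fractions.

24 120 72 -36

left sensor world pos  = (-8, 3); dL² = 5
right sensor world pos = (-8, 5); dR² = 1
sL = 120/5 = 24
sR = 120/1 = 120
mL = 1/2·sL + 1/2·sR = 72
mR = 1·sL + -1/2·sR = -36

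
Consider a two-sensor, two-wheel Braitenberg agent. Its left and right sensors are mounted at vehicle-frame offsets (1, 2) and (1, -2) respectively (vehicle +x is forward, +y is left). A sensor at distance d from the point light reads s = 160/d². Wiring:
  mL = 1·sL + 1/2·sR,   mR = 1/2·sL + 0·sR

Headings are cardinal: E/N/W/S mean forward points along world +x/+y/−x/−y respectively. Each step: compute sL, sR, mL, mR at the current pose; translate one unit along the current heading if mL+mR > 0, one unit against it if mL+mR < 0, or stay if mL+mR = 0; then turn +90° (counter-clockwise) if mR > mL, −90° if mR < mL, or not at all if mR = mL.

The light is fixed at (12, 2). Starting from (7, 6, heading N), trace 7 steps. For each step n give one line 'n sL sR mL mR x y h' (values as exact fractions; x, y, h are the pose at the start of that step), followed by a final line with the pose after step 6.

0 80/37 80/17 2840/629 40/37 7 6 N
1 32/13 32/5 368/65 16/13 7 7 E
2 8 40/13 124/13 4 8 7 S
3 160/29 160/61 12080/1769 80/29 8 6 W
4 80/37 80/17 2840/629 40/37 7 6 N
5 32/13 32/5 368/65 16/13 7 7 E
6 8 40/13 124/13 4 8 7 S
final 8 6 W

n=0: pose=(7,6,N); sL=80/37, sR=80/17; mL=2840/629, mR=40/37; mL+mR=3520/629 → advance +1; mR−mL=-2160/629 → turn -1·90°
n=1: pose=(7,7,E); sL=32/13, sR=32/5; mL=368/65, mR=16/13; mL+mR=448/65 → advance +1; mR−mL=-288/65 → turn -1·90°
n=2: pose=(8,7,S); sL=8, sR=40/13; mL=124/13, mR=4; mL+mR=176/13 → advance +1; mR−mL=-72/13 → turn -1·90°
n=3: pose=(8,6,W); sL=160/29, sR=160/61; mL=12080/1769, mR=80/29; mL+mR=16960/1769 → advance +1; mR−mL=-7200/1769 → turn -1·90°
n=4: pose=(7,6,N); sL=80/37, sR=80/17; mL=2840/629, mR=40/37; mL+mR=3520/629 → advance +1; mR−mL=-2160/629 → turn -1·90°
n=5: pose=(7,7,E); sL=32/13, sR=32/5; mL=368/65, mR=16/13; mL+mR=448/65 → advance +1; mR−mL=-288/65 → turn -1·90°
n=6: pose=(8,7,S); sL=8, sR=40/13; mL=124/13, mR=4; mL+mR=176/13 → advance +1; mR−mL=-72/13 → turn -1·90°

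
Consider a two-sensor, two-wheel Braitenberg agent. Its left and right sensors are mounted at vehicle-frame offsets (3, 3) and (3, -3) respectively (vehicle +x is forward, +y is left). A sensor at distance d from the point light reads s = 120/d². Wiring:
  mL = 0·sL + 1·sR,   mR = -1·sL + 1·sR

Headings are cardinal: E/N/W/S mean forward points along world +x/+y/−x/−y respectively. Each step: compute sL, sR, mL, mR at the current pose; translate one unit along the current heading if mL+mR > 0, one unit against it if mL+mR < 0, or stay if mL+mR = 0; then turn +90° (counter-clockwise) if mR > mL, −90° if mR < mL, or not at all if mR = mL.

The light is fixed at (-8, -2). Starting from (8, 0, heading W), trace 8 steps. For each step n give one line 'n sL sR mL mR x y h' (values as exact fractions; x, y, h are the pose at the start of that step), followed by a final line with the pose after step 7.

n=0: pose=(8,0,W); sL=12/17, sR=60/97; mL=60/97, mR=-144/1649; mL+mR=876/1649 → advance +1; mR−mL=-12/17 → turn -1·90°
n=1: pose=(7,0,N); sL=120/169, sR=120/349; mL=120/349, mR=-21600/58981; mL+mR=-1320/58981 → advance -1; mR−mL=-120/169 → turn -1·90°
n=2: pose=(7,-1,E); sL=6/17, sR=15/41; mL=15/41, mR=9/697; mL+mR=264/697 → advance +1; mR−mL=-6/17 → turn -1·90°
n=3: pose=(8,-1,S); sL=24/73, sR=120/173; mL=120/173, mR=4608/12629; mL+mR=13368/12629 → advance +1; mR−mL=-24/73 → turn -1·90°
n=4: pose=(8,-2,W); sL=60/89, sR=60/89; mL=60/89, mR=0; mL+mR=60/89 → advance +1; mR−mL=-60/89 → turn -1·90°
n=5: pose=(7,-2,N); sL=40/51, sR=40/111; mL=40/111, mR=-800/1887; mL+mR=-40/629 → advance -1; mR−mL=-40/51 → turn -1·90°
n=6: pose=(7,-3,E); sL=15/41, sR=6/17; mL=6/17, mR=-9/697; mL+mR=237/697 → advance +1; mR−mL=-15/41 → turn -1·90°
n=7: pose=(8,-3,S); sL=120/377, sR=24/37; mL=24/37, mR=4608/13949; mL+mR=13656/13949 → advance +1; mR−mL=-120/377 → turn -1·90°

0 12/17 60/97 60/97 -144/1649 8 0 W
1 120/169 120/349 120/349 -21600/58981 7 0 N
2 6/17 15/41 15/41 9/697 7 -1 E
3 24/73 120/173 120/173 4608/12629 8 -1 S
4 60/89 60/89 60/89 0 8 -2 W
5 40/51 40/111 40/111 -800/1887 7 -2 N
6 15/41 6/17 6/17 -9/697 7 -3 E
7 120/377 24/37 24/37 4608/13949 8 -3 S
final 8 -4 W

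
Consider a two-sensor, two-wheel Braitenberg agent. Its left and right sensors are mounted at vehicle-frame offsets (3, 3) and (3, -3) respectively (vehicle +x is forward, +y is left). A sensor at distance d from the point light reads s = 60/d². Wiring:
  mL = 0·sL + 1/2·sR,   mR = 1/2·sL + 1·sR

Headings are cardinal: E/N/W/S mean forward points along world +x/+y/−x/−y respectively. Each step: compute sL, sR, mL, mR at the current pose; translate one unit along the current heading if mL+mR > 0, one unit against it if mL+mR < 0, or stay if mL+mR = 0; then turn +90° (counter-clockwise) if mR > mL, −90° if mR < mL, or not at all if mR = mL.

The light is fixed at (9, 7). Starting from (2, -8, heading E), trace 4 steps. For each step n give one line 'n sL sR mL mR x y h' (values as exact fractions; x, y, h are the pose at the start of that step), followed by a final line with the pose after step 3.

n=0: pose=(2,-8,E); sL=3/8, sR=3/17; mL=3/34, mR=99/272; mL+mR=123/272 → advance +1; mR−mL=75/272 → turn +1·90°
n=1: pose=(3,-8,N); sL=4/15, sR=20/51; mL=10/51, mR=134/255; mL+mR=184/255 → advance +1; mR−mL=28/85 → turn +1·90°
n=2: pose=(3,-7,W); sL=6/37, sR=30/101; mL=15/101, mR=1413/3737; mL+mR=1968/3737 → advance +1; mR−mL=858/3737 → turn +1·90°
n=3: pose=(2,-7,S); sL=12/61, sR=60/389; mL=30/389, mR=5994/23729; mL+mR=7824/23729 → advance +1; mR−mL=4164/23729 → turn +1·90°

0 3/8 3/17 3/34 99/272 2 -8 E
1 4/15 20/51 10/51 134/255 3 -8 N
2 6/37 30/101 15/101 1413/3737 3 -7 W
3 12/61 60/389 30/389 5994/23729 2 -7 S
final 2 -8 E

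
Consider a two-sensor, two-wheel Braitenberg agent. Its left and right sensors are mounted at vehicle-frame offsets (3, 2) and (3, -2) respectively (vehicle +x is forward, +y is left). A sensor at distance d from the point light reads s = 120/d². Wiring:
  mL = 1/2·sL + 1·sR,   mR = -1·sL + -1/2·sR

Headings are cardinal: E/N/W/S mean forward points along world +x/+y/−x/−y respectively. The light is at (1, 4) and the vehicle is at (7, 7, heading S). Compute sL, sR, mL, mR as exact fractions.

15/8 15/2 135/16 -45/8

left sensor world pos  = (9, 4); dL² = 64
right sensor world pos = (5, 4); dR² = 16
sL = 120/64 = 15/8
sR = 120/16 = 15/2
mL = 1/2·sL + 1·sR = 135/16
mR = -1·sL + -1/2·sR = -45/8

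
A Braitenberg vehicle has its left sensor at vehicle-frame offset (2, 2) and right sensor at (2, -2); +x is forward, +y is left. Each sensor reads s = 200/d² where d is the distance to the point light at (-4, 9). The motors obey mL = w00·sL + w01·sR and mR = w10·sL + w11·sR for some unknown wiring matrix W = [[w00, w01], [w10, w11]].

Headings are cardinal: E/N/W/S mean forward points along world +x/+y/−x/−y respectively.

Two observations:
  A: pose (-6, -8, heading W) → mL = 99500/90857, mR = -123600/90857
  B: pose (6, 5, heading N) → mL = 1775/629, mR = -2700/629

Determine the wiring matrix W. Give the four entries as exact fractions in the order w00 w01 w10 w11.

1/2 1 -1 -1

obs A: pose=(-6,-8,W) → sL=200/377, sR=200/241, mL=99500/90857, mR=-123600/90857
obs B: pose=(6,5,N) → sL=50/17, sR=50/37, mL=1775/629, mR=-2700/629
sensor matrix S = [[200/377, 200/241], [50/17, 50/37]]; det S = -98520000/57149053
solve [mL_A; mL_B] = S·[w00; w01] and [mR_A; mR_B] = S·[w10; w11]:
  w00 = 1/2, w01 = 1, w10 = -1, w11 = -1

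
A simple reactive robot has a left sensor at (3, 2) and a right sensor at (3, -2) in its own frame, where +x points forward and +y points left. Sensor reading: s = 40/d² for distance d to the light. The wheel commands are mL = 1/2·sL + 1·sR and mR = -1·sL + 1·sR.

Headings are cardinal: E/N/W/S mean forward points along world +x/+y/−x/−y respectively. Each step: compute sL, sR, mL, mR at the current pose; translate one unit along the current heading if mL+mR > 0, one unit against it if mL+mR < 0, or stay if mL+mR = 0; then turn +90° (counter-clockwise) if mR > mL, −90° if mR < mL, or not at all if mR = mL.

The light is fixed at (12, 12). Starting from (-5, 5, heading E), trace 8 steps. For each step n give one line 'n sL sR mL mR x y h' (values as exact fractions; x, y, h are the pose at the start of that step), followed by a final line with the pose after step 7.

0 40/221 40/277 14380/61217 -2240/61217 -5 5 E
1 5/37 5/53 635/3922 -80/1961 -4 5 S
2 40/461 40/397 26380/183017 2560/183017 -4 4 W
3 20/193 4/25 1022/4825 272/4825 -5 4 N
4 40/221 40/277 14380/61217 -2240/61217 -5 5 E
5 5/37 5/53 635/3922 -80/1961 -4 5 S
6 40/461 40/397 26380/183017 2560/183017 -4 4 W
7 20/193 4/25 1022/4825 272/4825 -5 4 N
final -5 5 E

n=0: pose=(-5,5,E); sL=40/221, sR=40/277; mL=14380/61217, mR=-2240/61217; mL+mR=12140/61217 → advance +1; mR−mL=-60/221 → turn -1·90°
n=1: pose=(-4,5,S); sL=5/37, sR=5/53; mL=635/3922, mR=-80/1961; mL+mR=475/3922 → advance +1; mR−mL=-15/74 → turn -1·90°
n=2: pose=(-4,4,W); sL=40/461, sR=40/397; mL=26380/183017, mR=2560/183017; mL+mR=28940/183017 → advance +1; mR−mL=-60/461 → turn -1·90°
n=3: pose=(-5,4,N); sL=20/193, sR=4/25; mL=1022/4825, mR=272/4825; mL+mR=1294/4825 → advance +1; mR−mL=-30/193 → turn -1·90°
n=4: pose=(-5,5,E); sL=40/221, sR=40/277; mL=14380/61217, mR=-2240/61217; mL+mR=12140/61217 → advance +1; mR−mL=-60/221 → turn -1·90°
n=5: pose=(-4,5,S); sL=5/37, sR=5/53; mL=635/3922, mR=-80/1961; mL+mR=475/3922 → advance +1; mR−mL=-15/74 → turn -1·90°
n=6: pose=(-4,4,W); sL=40/461, sR=40/397; mL=26380/183017, mR=2560/183017; mL+mR=28940/183017 → advance +1; mR−mL=-60/461 → turn -1·90°
n=7: pose=(-5,4,N); sL=20/193, sR=4/25; mL=1022/4825, mR=272/4825; mL+mR=1294/4825 → advance +1; mR−mL=-30/193 → turn -1·90°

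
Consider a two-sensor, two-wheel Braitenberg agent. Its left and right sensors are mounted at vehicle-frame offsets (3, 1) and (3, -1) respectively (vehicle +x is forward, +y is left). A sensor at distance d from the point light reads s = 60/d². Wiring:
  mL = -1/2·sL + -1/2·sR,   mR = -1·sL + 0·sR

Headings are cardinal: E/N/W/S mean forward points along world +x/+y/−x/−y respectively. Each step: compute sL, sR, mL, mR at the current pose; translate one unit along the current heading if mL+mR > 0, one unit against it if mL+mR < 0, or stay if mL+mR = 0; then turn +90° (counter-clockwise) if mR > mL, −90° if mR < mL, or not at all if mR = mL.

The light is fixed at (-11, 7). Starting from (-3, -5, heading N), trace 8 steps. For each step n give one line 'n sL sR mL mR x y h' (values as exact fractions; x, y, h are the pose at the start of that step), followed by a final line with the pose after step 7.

n=0: pose=(-3,-5,N); sL=6/13, sR=10/27; mL=-146/351, mR=-6/13; mL+mR=-308/351 → advance -1; mR−mL=-16/351 → turn -1·90°
n=1: pose=(-3,-6,E); sL=12/53, sR=60/317; mL=-3492/16801, mR=-12/53; mL+mR=-7296/16801 → advance -1; mR−mL=-312/16801 → turn -1·90°
n=2: pose=(-4,-6,S); sL=3/16, sR=15/73; mL=-459/2336, mR=-3/16; mL+mR=-897/2336 → advance -1; mR−mL=21/2336 → turn +1·90°
n=3: pose=(-4,-5,E); sL=60/221, sR=60/269; mL=-14700/59449, mR=-60/221; mL+mR=-30840/59449 → advance -1; mR−mL=-1440/59449 → turn -1·90°
n=4: pose=(-5,-5,S); sL=30/137, sR=6/25; mL=-786/3425, mR=-30/137; mL+mR=-1536/3425 → advance -1; mR−mL=36/3425 → turn +1·90°
n=5: pose=(-5,-4,E); sL=60/181, sR=4/15; mL=-812/2715, mR=-60/181; mL+mR=-1712/2715 → advance -1; mR−mL=-88/2715 → turn -1·90°
n=6: pose=(-6,-4,S); sL=15/58, sR=15/53; mL=-1665/6148, mR=-15/58; mL+mR=-3255/6148 → advance -1; mR−mL=75/6148 → turn +1·90°
n=7: pose=(-6,-3,E); sL=12/29, sR=12/37; mL=-396/1073, mR=-12/29; mL+mR=-840/1073 → advance -1; mR−mL=-48/1073 → turn -1·90°

0 6/13 10/27 -146/351 -6/13 -3 -5 N
1 12/53 60/317 -3492/16801 -12/53 -3 -6 E
2 3/16 15/73 -459/2336 -3/16 -4 -6 S
3 60/221 60/269 -14700/59449 -60/221 -4 -5 E
4 30/137 6/25 -786/3425 -30/137 -5 -5 S
5 60/181 4/15 -812/2715 -60/181 -5 -4 E
6 15/58 15/53 -1665/6148 -15/58 -6 -4 S
7 12/29 12/37 -396/1073 -12/29 -6 -3 E
final -7 -3 S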